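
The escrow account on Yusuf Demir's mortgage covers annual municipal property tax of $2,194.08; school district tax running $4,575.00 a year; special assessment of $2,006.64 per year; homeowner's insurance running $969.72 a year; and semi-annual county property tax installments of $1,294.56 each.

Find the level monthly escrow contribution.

Municipal property tax = $2,194.08 per year
School district tax = $4,575.00 per year
Special assessment = $2,006.64 per year
Homeowner's insurance = $969.72 per year
County property tax = $1,294.56 × 2 = $2,589.12 per year
Combined annual = $2,194.08 + $4,575.00 + $2,006.64 + $969.72 + $2,589.12 = $12,334.56
Per month = $12,334.56 / 12 = $1,027.88

$1,027.88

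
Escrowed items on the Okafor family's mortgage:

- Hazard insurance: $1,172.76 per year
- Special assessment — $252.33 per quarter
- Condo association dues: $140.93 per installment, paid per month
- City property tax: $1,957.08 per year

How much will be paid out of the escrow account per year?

$5,830.32

Hazard insurance: $1,172.76 annually
Special assessment: $252.33 × 4 = $1,009.32 annually
Condo association dues: $140.93 × 12 = $1,691.16 annually
City property tax: $1,957.08 annually
Combined annual = $1,172.76 + $1,009.32 + $1,691.16 + $1,957.08 = $5,830.32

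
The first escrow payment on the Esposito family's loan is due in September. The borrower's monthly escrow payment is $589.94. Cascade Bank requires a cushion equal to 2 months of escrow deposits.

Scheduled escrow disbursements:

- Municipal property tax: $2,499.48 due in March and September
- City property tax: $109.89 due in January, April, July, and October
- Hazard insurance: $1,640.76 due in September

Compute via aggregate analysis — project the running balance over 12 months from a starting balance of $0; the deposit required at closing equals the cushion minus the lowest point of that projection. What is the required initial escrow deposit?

$4,730.18

Cushion = 2 × $589.94 = $1,179.88
Trial balance (start $0, +$589.94 each month, − disbursements):
  Sep: +$589.94 − $4,140.24 → -$3,550.30
  Oct: +$589.94 − $109.89 → -$3,070.25
  Nov: +$589.94 → -$2,480.31
  Dec: +$589.94 → -$1,890.37
  Jan: +$589.94 − $109.89 → -$1,410.32
  Feb: +$589.94 → -$820.38
  Mar: +$589.94 − $2,499.48 → -$2,729.92
  Apr: +$589.94 − $109.89 → -$2,249.87
  May: +$589.94 → -$1,659.93
  Jun: +$589.94 → -$1,069.99
  Jul: +$589.94 − $109.89 → -$589.94
  Aug: +$589.94 → $0.00
Lowest trial balance = -$3,550.30 (Sep)
Initial deposit = cushion − low point = $1,179.88 − (-$3,550.30) = $4,730.18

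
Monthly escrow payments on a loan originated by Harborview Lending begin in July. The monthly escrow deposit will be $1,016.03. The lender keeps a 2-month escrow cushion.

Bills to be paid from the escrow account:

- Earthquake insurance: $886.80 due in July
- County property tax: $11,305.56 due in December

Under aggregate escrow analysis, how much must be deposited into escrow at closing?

Cushion = 2 × $1,016.03 = $2,032.06
Trial balance (start $0, +$1,016.03 each month, − disbursements):
  Jul: +$1,016.03 − $886.80 → $129.23
  Aug: +$1,016.03 → $1,145.26
  Sep: +$1,016.03 → $2,161.29
  Oct: +$1,016.03 → $3,177.32
  Nov: +$1,016.03 → $4,193.35
  Dec: +$1,016.03 − $11,305.56 → -$6,096.18
  Jan: +$1,016.03 → -$5,080.15
  Feb: +$1,016.03 → -$4,064.12
  Mar: +$1,016.03 → -$3,048.09
  Apr: +$1,016.03 → -$2,032.06
  May: +$1,016.03 → -$1,016.03
  Jun: +$1,016.03 → $0.00
Lowest trial balance = -$6,096.18 (Dec)
Initial deposit = cushion − low point = $2,032.06 − (-$6,096.18) = $8,128.24

$8,128.24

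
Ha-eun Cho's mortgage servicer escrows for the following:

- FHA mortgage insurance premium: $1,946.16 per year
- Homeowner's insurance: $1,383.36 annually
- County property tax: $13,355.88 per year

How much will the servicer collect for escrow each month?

FHA mortgage insurance premium — $1,946.16/yr
Homeowner's insurance — $1,383.36/yr
County property tax — $13,355.88/yr
Annual escrow total = $1,946.16 + $1,383.36 + $13,355.88 = $16,685.40
Monthly = $16,685.40 / 12 = $1,390.45

$1,390.45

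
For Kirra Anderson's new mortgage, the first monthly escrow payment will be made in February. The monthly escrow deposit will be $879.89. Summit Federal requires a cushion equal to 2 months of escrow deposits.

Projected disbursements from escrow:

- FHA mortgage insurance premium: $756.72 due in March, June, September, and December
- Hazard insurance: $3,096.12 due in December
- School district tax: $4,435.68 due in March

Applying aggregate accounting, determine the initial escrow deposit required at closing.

Cushion = 2 × $879.89 = $1,759.78
Trial balance (start $0, +$879.89 each month, − disbursements):
  Feb: +$879.89 → $879.89
  Mar: +$879.89 − $5,192.40 → -$3,432.62
  Apr: +$879.89 → -$2,552.73
  May: +$879.89 → -$1,672.84
  Jun: +$879.89 − $756.72 → -$1,549.67
  Jul: +$879.89 → -$669.78
  Aug: +$879.89 → $210.11
  Sep: +$879.89 − $756.72 → $333.28
  Oct: +$879.89 → $1,213.17
  Nov: +$879.89 → $2,093.06
  Dec: +$879.89 − $3,852.84 → -$879.89
  Jan: +$879.89 → $0.00
Lowest trial balance = -$3,432.62 (Mar)
Initial deposit = cushion − low point = $1,759.78 − (-$3,432.62) = $5,192.40

$5,192.40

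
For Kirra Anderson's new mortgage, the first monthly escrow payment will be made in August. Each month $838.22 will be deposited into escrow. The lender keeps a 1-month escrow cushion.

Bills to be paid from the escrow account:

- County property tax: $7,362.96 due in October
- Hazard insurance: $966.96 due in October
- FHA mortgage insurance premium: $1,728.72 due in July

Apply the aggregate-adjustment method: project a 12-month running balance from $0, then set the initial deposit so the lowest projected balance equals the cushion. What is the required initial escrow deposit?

$6,653.48

Cushion = 1 × $838.22 = $838.22
Trial balance (start $0, +$838.22 each month, − disbursements):
  Aug: +$838.22 → $838.22
  Sep: +$838.22 → $1,676.44
  Oct: +$838.22 − $8,329.92 → -$5,815.26
  Nov: +$838.22 → -$4,977.04
  Dec: +$838.22 → -$4,138.82
  Jan: +$838.22 → -$3,300.60
  Feb: +$838.22 → -$2,462.38
  Mar: +$838.22 → -$1,624.16
  Apr: +$838.22 → -$785.94
  May: +$838.22 → $52.28
  Jun: +$838.22 → $890.50
  Jul: +$838.22 − $1,728.72 → $0.00
Lowest trial balance = -$5,815.26 (Oct)
Initial deposit = cushion − low point = $838.22 − (-$5,815.26) = $6,653.48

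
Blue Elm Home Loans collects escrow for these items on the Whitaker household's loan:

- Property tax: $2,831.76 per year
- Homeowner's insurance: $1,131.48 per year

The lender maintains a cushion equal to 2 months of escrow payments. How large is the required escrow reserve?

$660.54

Property tax: $2,831.76/yr
Homeowner's insurance: $1,131.48/yr
Combined annual = $2,831.76 + $1,131.48 = $3,963.24
Per month = $3,963.24 / 12 = $330.27
Required cushion = 2 × $330.27 = $660.54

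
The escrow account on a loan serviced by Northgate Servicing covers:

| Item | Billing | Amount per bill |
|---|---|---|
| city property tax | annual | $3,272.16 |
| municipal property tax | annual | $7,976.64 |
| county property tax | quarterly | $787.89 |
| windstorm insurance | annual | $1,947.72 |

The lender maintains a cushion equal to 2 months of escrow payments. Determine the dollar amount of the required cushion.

$2,724.68

City property tax = $3,272.16/yr
Municipal property tax = $7,976.64/yr
County property tax = $787.89 × 4 = $3,151.56/yr
Windstorm insurance = $1,947.72/yr
Total annual escrow = $3,272.16 + $7,976.64 + $3,151.56 + $1,947.72 = $16,348.08
Monthly = $16,348.08 ÷ 12 = $1,362.34
Cushion = 2 × $1,362.34 = $2,724.68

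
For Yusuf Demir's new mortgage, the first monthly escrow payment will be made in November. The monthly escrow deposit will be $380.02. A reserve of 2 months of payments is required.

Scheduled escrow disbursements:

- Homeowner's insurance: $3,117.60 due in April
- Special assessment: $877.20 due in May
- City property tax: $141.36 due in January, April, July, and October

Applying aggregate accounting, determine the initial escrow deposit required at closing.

$2,377.42

Cushion = 2 × $380.02 = $760.04
Trial balance (start $0, +$380.02 each month, − disbursements):
  Nov: +$380.02 → $380.02
  Dec: +$380.02 → $760.04
  Jan: +$380.02 − $141.36 → $998.70
  Feb: +$380.02 → $1,378.72
  Mar: +$380.02 → $1,758.74
  Apr: +$380.02 − $3,258.96 → -$1,120.20
  May: +$380.02 − $877.20 → -$1,617.38
  Jun: +$380.02 → -$1,237.36
  Jul: +$380.02 − $141.36 → -$998.70
  Aug: +$380.02 → -$618.68
  Sep: +$380.02 → -$238.66
  Oct: +$380.02 − $141.36 → $0.00
Lowest trial balance = -$1,617.38 (May)
Initial deposit = cushion − low point = $760.04 − (-$1,617.38) = $2,377.42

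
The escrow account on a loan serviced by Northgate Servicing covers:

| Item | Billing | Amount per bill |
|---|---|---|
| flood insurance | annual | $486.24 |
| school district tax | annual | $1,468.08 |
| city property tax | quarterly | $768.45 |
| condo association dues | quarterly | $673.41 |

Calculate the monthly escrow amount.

$643.48

Flood insurance — $486.24
School district tax — $1,468.08
City property tax — $768.45 × 4 = $3,073.80
Condo association dues — $673.41 × 4 = $2,693.64
Combined annual = $486.24 + $1,468.08 + $3,073.80 + $2,693.64 = $7,721.76
Monthly = $7,721.76 ÷ 12 = $643.48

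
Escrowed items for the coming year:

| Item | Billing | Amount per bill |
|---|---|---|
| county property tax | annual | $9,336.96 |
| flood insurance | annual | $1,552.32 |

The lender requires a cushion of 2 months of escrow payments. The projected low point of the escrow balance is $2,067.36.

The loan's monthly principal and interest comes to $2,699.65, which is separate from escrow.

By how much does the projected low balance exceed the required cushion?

$252.48

County property tax — $9,336.96 per year
Flood insurance — $1,552.32 per year
Total per year = $9,336.96 + $1,552.32 = $10,889.28
Per month = $10,889.28 / 12 = $907.44
Required reserve = 2 × $907.44 = $1,814.88
Excess over cushion: $2,067.36 − $1,814.88 = $252.48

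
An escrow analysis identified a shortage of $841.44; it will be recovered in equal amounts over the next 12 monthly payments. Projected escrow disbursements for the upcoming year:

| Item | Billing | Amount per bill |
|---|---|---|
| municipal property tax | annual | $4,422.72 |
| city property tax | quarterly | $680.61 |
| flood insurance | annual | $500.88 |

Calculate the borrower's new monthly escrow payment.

Municipal property tax — $4,422.72/yr
City property tax — $680.61 × 4 = $2,722.44/yr
Flood insurance — $500.88/yr
Annual escrow total = $4,422.72 + $2,722.44 + $500.88 = $7,646.04
Per month = $7,646.04 ÷ 12 = $637.17
Shortage per month = $841.44 ÷ 12 = $70.12
New monthly escrow = $637.17 + $70.12 = $707.29

$707.29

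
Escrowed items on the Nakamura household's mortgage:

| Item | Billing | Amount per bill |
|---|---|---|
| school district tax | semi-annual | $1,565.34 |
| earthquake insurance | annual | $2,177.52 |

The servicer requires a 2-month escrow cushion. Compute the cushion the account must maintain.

$884.70

School district tax — $1,565.34 × 2 = $3,130.68/yr
Earthquake insurance — $2,177.52/yr
Combined annual = $3,130.68 + $2,177.52 = $5,308.20
Monthly escrow = $5,308.20 ÷ 12 = $442.35
Required cushion = 2 × $442.35 = $884.70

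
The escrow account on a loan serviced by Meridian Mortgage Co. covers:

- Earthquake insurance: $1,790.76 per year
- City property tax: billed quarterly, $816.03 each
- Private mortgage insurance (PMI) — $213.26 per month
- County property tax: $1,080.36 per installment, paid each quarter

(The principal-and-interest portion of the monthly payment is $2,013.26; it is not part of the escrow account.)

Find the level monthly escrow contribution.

Earthquake insurance — $1,790.76 annually
City property tax — $816.03 × 4 = $3,264.12 annually
Private mortgage insurance (PMI) — $213.26 × 12 = $2,559.12 annually
County property tax — $1,080.36 × 4 = $4,321.44 annually
Annual escrow total = $1,790.76 + $3,264.12 + $2,559.12 + $4,321.44 = $11,935.44
Monthly escrow = $11,935.44 ÷ 12 = $994.62

$994.62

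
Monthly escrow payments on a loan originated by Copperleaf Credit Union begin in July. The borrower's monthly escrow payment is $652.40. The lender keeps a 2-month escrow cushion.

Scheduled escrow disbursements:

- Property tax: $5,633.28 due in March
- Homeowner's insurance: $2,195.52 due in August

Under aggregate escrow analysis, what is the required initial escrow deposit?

Cushion = 2 × $652.40 = $1,304.80
Trial balance (start $0, +$652.40 each month, − disbursements):
  Jul: +$652.40 → $652.40
  Aug: +$652.40 − $2,195.52 → -$890.72
  Sep: +$652.40 → -$238.32
  Oct: +$652.40 → $414.08
  Nov: +$652.40 → $1,066.48
  Dec: +$652.40 → $1,718.88
  Jan: +$652.40 → $2,371.28
  Feb: +$652.40 → $3,023.68
  Mar: +$652.40 − $5,633.28 → -$1,957.20
  Apr: +$652.40 → -$1,304.80
  May: +$652.40 → -$652.40
  Jun: +$652.40 → $0.00
Lowest trial balance = -$1,957.20 (Mar)
Initial deposit = cushion − low point = $1,304.80 − (-$1,957.20) = $3,262.00

$3,262.00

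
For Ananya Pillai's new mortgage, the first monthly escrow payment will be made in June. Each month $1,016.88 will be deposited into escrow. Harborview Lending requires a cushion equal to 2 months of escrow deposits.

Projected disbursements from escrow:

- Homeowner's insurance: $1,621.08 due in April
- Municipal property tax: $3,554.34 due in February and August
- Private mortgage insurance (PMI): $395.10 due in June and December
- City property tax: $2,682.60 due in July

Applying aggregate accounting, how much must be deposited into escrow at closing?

$5,615.16

Cushion = 2 × $1,016.88 = $2,033.76
Trial balance (start $0, +$1,016.88 each month, − disbursements):
  Jun: +$1,016.88 − $395.10 → $621.78
  Jul: +$1,016.88 − $2,682.60 → -$1,043.94
  Aug: +$1,016.88 − $3,554.34 → -$3,581.40
  Sep: +$1,016.88 → -$2,564.52
  Oct: +$1,016.88 → -$1,547.64
  Nov: +$1,016.88 → -$530.76
  Dec: +$1,016.88 − $395.10 → $91.02
  Jan: +$1,016.88 → $1,107.90
  Feb: +$1,016.88 − $3,554.34 → -$1,429.56
  Mar: +$1,016.88 → -$412.68
  Apr: +$1,016.88 − $1,621.08 → -$1,016.88
  May: +$1,016.88 → $0.00
Lowest trial balance = -$3,581.40 (Aug)
Initial deposit = cushion − low point = $2,033.76 − (-$3,581.40) = $5,615.16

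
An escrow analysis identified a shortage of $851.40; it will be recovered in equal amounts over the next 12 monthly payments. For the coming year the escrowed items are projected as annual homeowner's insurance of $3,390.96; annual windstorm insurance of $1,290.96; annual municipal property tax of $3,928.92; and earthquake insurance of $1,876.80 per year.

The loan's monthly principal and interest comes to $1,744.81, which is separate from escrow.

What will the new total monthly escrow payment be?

$944.92

Homeowner's insurance: $3,390.96
Windstorm insurance: $1,290.96
Municipal property tax: $3,928.92
Earthquake insurance: $1,876.80
Total per year = $10,487.64
Base monthly escrow = $10,487.64 ÷ 12 = $873.97
Shortage spread = $851.40 / 12 = $70.95/mo
Adjusted monthly = $873.97 + $70.95 = $944.92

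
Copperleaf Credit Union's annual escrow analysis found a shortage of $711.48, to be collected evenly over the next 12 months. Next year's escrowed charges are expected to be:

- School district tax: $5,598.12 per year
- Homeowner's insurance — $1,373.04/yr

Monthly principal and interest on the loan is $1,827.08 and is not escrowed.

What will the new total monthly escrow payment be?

$640.22

School district tax: $5,598.12 annually
Homeowner's insurance: $1,373.04 annually
Yearly total = $6,971.16
Base monthly escrow = $6,971.16 / 12 = $580.93
Monthly shortage recovery: $711.48 ÷ 12 = $59.29
Adjusted monthly = $580.93 + $59.29 = $640.22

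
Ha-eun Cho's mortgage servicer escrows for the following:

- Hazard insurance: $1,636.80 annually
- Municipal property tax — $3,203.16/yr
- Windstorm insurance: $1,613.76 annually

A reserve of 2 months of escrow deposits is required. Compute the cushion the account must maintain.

$1,075.62

Hazard insurance: $1,636.80
Municipal property tax: $3,203.16
Windstorm insurance: $1,613.76
Yearly total = $1,636.80 + $3,203.16 + $1,613.76 = $6,453.72
Monthly = $6,453.72 ÷ 12 = $537.81
Cushion = 2 × $537.81 = $1,075.62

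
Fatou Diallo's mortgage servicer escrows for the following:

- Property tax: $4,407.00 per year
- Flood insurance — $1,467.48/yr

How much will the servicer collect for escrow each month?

Property tax = $4,407.00 per year
Flood insurance = $1,467.48 per year
Total annual escrow = $5,874.48
Monthly = $5,874.48 / 12 = $489.54

$489.54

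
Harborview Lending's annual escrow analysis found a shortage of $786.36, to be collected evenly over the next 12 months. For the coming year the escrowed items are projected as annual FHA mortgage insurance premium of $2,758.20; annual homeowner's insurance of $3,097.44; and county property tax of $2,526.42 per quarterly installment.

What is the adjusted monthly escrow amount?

$1,395.64

FHA mortgage insurance premium — $2,758.20/yr
Homeowner's insurance — $3,097.44/yr
County property tax — $2,526.42 × 4 = $10,105.68/yr
Annual escrow total = $2,758.20 + $3,097.44 + $10,105.68 = $15,961.32
Monthly = $15,961.32 / 12 = $1,330.11
Shortage spread = $786.36 ÷ 12 = $65.53/mo
Adjusted monthly = $1,330.11 + $65.53 = $1,395.64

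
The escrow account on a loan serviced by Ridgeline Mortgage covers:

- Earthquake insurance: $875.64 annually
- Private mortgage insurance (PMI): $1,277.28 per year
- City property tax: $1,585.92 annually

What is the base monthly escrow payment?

$311.57

Earthquake insurance — $875.64/yr
Private mortgage insurance (PMI) — $1,277.28/yr
City property tax — $1,585.92/yr
Annual escrow total = $875.64 + $1,277.28 + $1,585.92 = $3,738.84
Per month = $3,738.84 ÷ 12 = $311.57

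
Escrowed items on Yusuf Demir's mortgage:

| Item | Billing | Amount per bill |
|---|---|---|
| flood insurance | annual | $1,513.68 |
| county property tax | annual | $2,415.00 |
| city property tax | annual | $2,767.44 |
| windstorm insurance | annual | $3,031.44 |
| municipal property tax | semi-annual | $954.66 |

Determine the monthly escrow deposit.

Flood insurance: $1,513.68
County property tax: $2,415.00
City property tax: $2,767.44
Windstorm insurance: $3,031.44
Municipal property tax: $954.66 × 2 = $1,909.32
Yearly total = $1,513.68 + $2,415.00 + $2,767.44 + $3,031.44 + $1,909.32 = $11,636.88
Base monthly escrow = $11,636.88 ÷ 12 = $969.74

$969.74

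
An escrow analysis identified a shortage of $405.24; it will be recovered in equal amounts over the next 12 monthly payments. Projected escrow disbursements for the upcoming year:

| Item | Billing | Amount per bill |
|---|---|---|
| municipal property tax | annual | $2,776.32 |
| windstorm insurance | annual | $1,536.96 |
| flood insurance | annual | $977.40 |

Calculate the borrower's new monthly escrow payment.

Municipal property tax = $2,776.32/yr
Windstorm insurance = $1,536.96/yr
Flood insurance = $977.40/yr
Total per year = $2,776.32 + $1,536.96 + $977.40 = $5,290.68
Monthly = $5,290.68 / 12 = $440.89
Monthly shortage recovery: $405.24 / 12 = $33.77
Adjusted monthly = $440.89 + $33.77 = $474.66

$474.66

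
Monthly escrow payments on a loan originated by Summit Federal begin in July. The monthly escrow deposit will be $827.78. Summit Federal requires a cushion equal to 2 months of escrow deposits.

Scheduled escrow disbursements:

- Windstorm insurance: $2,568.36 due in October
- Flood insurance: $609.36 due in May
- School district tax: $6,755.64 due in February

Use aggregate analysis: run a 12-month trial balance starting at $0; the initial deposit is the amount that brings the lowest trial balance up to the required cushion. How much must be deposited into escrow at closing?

Cushion = 2 × $827.78 = $1,655.56
Trial balance (start $0, +$827.78 each month, − disbursements):
  Jul: +$827.78 → $827.78
  Aug: +$827.78 → $1,655.56
  Sep: +$827.78 → $2,483.34
  Oct: +$827.78 − $2,568.36 → $742.76
  Nov: +$827.78 → $1,570.54
  Dec: +$827.78 → $2,398.32
  Jan: +$827.78 → $3,226.10
  Feb: +$827.78 − $6,755.64 → -$2,701.76
  Mar: +$827.78 → -$1,873.98
  Apr: +$827.78 → -$1,046.20
  May: +$827.78 − $609.36 → -$827.78
  Jun: +$827.78 → $0.00
Lowest trial balance = -$2,701.76 (Feb)
Initial deposit = cushion − low point = $1,655.56 − (-$2,701.76) = $4,357.32

$4,357.32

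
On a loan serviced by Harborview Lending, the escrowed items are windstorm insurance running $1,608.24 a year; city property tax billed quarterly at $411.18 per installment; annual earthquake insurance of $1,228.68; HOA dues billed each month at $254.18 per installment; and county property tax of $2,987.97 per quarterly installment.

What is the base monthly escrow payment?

Windstorm insurance: $1,608.24 per year
City property tax: $411.18 × 4 = $1,644.72 per year
Earthquake insurance: $1,228.68 per year
HOA dues: $254.18 × 12 = $3,050.16 per year
County property tax: $2,987.97 × 4 = $11,951.88 per year
Total per year = $19,483.68
Monthly escrow = $19,483.68 / 12 = $1,623.64

$1,623.64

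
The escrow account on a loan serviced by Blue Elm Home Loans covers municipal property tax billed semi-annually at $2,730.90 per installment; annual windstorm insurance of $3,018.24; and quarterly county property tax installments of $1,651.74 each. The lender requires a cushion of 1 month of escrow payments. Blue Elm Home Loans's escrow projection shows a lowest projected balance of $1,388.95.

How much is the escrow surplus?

Municipal property tax: $2,730.90 × 2 = $5,461.80
Windstorm insurance: $3,018.24
County property tax: $1,651.74 × 4 = $6,606.96
Total per year = $5,461.80 + $3,018.24 + $6,606.96 = $15,087.00
Per month = $15,087.00 ÷ 12 = $1,257.25
Required reserve = 1 × $1,257.25 = $1,257.25
Excess over cushion: $1,388.95 − $1,257.25 = $131.70

$131.70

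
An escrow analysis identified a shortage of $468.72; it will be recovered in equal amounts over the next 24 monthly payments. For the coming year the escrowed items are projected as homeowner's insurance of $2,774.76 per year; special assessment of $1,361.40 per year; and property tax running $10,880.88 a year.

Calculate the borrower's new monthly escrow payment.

Homeowner's insurance: $2,774.76/yr
Special assessment: $1,361.40/yr
Property tax: $10,880.88/yr
Annual escrow total = $2,774.76 + $1,361.40 + $10,880.88 = $15,017.04
Base monthly escrow = $15,017.04 / 12 = $1,251.42
Monthly shortage recovery: $468.72 / 24 = $19.53
Adjusted monthly = $1,251.42 + $19.53 = $1,270.95

$1,270.95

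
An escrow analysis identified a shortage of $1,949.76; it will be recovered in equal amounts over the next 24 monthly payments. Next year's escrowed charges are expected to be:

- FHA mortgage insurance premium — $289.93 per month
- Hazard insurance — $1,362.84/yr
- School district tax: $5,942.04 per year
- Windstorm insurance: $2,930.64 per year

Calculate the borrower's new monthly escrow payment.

FHA mortgage insurance premium — $289.93 × 12 = $3,479.16/yr
Hazard insurance — $1,362.84/yr
School district tax — $5,942.04/yr
Windstorm insurance — $2,930.64/yr
Yearly total = $3,479.16 + $1,362.84 + $5,942.04 + $2,930.64 = $13,714.68
Monthly = $13,714.68 ÷ 12 = $1,142.89
Shortage spread = $1,949.76 ÷ 24 = $81.24/mo
New monthly escrow = $1,142.89 + $81.24 = $1,224.13

$1,224.13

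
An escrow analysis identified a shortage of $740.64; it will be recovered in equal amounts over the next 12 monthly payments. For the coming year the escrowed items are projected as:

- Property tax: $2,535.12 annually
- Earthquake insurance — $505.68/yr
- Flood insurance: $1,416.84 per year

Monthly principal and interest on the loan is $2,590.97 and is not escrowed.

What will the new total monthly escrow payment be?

$433.19

Property tax — $2,535.12
Earthquake insurance — $505.68
Flood insurance — $1,416.84
Combined annual = $4,457.64
Monthly = $4,457.64 / 12 = $371.47
Shortage per month = $740.64 / 12 = $61.72
Adjusted monthly = $371.47 + $61.72 = $433.19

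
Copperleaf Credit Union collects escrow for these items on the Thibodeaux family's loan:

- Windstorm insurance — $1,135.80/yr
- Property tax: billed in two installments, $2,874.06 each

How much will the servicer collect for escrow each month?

$573.66

Windstorm insurance: $1,135.80/yr
Property tax: $2,874.06 × 2 = $5,748.12/yr
Annual escrow total = $1,135.80 + $5,748.12 = $6,883.92
Per month = $6,883.92 ÷ 12 = $573.66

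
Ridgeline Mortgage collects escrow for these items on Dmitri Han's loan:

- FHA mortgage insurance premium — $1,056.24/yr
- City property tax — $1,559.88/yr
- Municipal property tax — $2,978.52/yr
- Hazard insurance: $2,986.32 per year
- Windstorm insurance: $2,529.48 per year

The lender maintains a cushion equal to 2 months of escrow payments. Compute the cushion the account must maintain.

$1,851.74

FHA mortgage insurance premium = $1,056.24
City property tax = $1,559.88
Municipal property tax = $2,978.52
Hazard insurance = $2,986.32
Windstorm insurance = $2,529.48
Annual escrow total = $1,056.24 + $1,559.88 + $2,978.52 + $2,986.32 + $2,529.48 = $11,110.44
Per month = $11,110.44 / 12 = $925.87
Reserve = 2 × $925.87 = $1,851.74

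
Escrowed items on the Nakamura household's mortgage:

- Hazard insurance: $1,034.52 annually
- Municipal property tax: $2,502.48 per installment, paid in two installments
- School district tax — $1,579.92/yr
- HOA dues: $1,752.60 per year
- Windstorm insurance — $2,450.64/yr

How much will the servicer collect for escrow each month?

Hazard insurance = $1,034.52 annually
Municipal property tax = $2,502.48 × 2 = $5,004.96 annually
School district tax = $1,579.92 annually
HOA dues = $1,752.60 annually
Windstorm insurance = $2,450.64 annually
Annual escrow total = $11,822.64
Monthly escrow = $11,822.64 ÷ 12 = $985.22

$985.22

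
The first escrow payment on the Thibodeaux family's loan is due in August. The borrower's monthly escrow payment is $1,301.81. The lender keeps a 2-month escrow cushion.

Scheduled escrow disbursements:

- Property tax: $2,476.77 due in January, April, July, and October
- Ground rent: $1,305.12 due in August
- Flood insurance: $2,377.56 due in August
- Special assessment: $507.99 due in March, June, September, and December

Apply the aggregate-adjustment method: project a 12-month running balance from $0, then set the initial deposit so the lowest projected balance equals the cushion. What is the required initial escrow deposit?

Cushion = 2 × $1,301.81 = $2,603.62
Trial balance (start $0, +$1,301.81 each month, − disbursements):
  Aug: +$1,301.81 − $3,682.68 → -$2,380.87
  Sep: +$1,301.81 − $507.99 → -$1,587.05
  Oct: +$1,301.81 − $2,476.77 → -$2,762.01
  Nov: +$1,301.81 → -$1,460.20
  Dec: +$1,301.81 − $507.99 → -$666.38
  Jan: +$1,301.81 − $2,476.77 → -$1,841.34
  Feb: +$1,301.81 → -$539.53
  Mar: +$1,301.81 − $507.99 → $254.29
  Apr: +$1,301.81 − $2,476.77 → -$920.67
  May: +$1,301.81 → $381.14
  Jun: +$1,301.81 − $507.99 → $1,174.96
  Jul: +$1,301.81 − $2,476.77 → $0.00
Lowest trial balance = -$2,762.01 (Oct)
Initial deposit = cushion − low point = $2,603.62 − (-$2,762.01) = $5,365.63

$5,365.63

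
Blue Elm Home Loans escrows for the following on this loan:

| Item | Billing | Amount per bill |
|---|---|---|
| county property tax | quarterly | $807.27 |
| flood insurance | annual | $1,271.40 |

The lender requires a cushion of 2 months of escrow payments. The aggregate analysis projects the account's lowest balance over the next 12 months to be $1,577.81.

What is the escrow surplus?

County property tax — $807.27 × 4 = $3,229.08 annually
Flood insurance — $1,271.40 annually
Yearly total = $4,500.48
Monthly escrow = $4,500.48 / 12 = $375.04
Cushion = 2 × $375.04 = $750.08
Surplus = $1,577.81 − $750.08 = $827.73

$827.73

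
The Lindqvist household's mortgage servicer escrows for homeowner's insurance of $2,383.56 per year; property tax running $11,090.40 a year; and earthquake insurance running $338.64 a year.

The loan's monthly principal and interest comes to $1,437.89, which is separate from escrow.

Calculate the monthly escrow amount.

Homeowner's insurance: $2,383.56/yr
Property tax: $11,090.40/yr
Earthquake insurance: $338.64/yr
Combined annual = $2,383.56 + $11,090.40 + $338.64 = $13,812.60
Monthly escrow = $13,812.60 ÷ 12 = $1,151.05

$1,151.05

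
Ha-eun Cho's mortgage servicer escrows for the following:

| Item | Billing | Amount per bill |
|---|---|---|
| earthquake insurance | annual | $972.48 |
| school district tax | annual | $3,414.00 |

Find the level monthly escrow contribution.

$365.54

Earthquake insurance = $972.48 annually
School district tax = $3,414.00 annually
Combined annual = $4,386.48
Monthly escrow = $4,386.48 / 12 = $365.54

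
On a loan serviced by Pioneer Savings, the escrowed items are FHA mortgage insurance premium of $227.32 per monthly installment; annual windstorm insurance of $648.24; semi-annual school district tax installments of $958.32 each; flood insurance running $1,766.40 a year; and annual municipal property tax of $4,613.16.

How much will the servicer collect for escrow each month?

FHA mortgage insurance premium — $227.32 × 12 = $2,727.84
Windstorm insurance — $648.24
School district tax — $958.32 × 2 = $1,916.64
Flood insurance — $1,766.40
Municipal property tax — $4,613.16
Annual escrow total = $11,672.28
Per month = $11,672.28 ÷ 12 = $972.69

$972.69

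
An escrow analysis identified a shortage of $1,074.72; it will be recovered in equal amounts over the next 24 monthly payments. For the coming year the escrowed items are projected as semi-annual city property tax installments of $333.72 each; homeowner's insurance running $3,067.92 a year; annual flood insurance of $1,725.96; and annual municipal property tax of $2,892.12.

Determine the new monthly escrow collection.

City property tax = $333.72 × 2 = $667.44 per year
Homeowner's insurance = $3,067.92 per year
Flood insurance = $1,725.96 per year
Municipal property tax = $2,892.12 per year
Annual escrow total = $8,353.44
Monthly = $8,353.44 ÷ 12 = $696.12
Shortage spread = $1,074.72 / 24 = $44.78/mo
Adjusted monthly = $696.12 + $44.78 = $740.90

$740.90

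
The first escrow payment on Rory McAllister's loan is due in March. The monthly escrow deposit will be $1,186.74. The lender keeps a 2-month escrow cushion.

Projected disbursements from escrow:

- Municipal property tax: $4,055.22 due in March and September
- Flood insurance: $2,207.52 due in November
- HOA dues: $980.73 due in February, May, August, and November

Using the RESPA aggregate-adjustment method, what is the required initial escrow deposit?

Cushion = 2 × $1,186.74 = $2,373.48
Trial balance (start $0, +$1,186.74 each month, − disbursements):
  Mar: +$1,186.74 − $4,055.22 → -$2,868.48
  Apr: +$1,186.74 → -$1,681.74
  May: +$1,186.74 − $980.73 → -$1,475.73
  Jun: +$1,186.74 → -$288.99
  Jul: +$1,186.74 → $897.75
  Aug: +$1,186.74 − $980.73 → $1,103.76
  Sep: +$1,186.74 − $4,055.22 → -$1,764.72
  Oct: +$1,186.74 → -$577.98
  Nov: +$1,186.74 − $3,188.25 → -$2,579.49
  Dec: +$1,186.74 → -$1,392.75
  Jan: +$1,186.74 → -$206.01
  Feb: +$1,186.74 − $980.73 → $0.00
Lowest trial balance = -$2,868.48 (Mar)
Initial deposit = cushion − low point = $2,373.48 − (-$2,868.48) = $5,241.96

$5,241.96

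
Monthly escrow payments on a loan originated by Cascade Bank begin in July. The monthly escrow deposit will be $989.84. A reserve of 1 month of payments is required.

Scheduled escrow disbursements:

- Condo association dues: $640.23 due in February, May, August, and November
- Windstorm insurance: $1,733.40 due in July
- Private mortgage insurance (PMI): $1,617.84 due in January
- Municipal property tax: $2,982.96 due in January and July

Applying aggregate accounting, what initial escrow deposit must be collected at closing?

$4,716.36

Cushion = 1 × $989.84 = $989.84
Trial balance (start $0, +$989.84 each month, − disbursements):
  Jul: +$989.84 − $4,716.36 → -$3,726.52
  Aug: +$989.84 − $640.23 → -$3,376.91
  Sep: +$989.84 → -$2,387.07
  Oct: +$989.84 → -$1,397.23
  Nov: +$989.84 − $640.23 → -$1,047.62
  Dec: +$989.84 → -$57.78
  Jan: +$989.84 − $4,600.80 → -$3,668.74
  Feb: +$989.84 − $640.23 → -$3,319.13
  Mar: +$989.84 → -$2,329.29
  Apr: +$989.84 → -$1,339.45
  May: +$989.84 − $640.23 → -$989.84
  Jun: +$989.84 → $0.00
Lowest trial balance = -$3,726.52 (Jul)
Initial deposit = cushion − low point = $989.84 − (-$3,726.52) = $4,716.36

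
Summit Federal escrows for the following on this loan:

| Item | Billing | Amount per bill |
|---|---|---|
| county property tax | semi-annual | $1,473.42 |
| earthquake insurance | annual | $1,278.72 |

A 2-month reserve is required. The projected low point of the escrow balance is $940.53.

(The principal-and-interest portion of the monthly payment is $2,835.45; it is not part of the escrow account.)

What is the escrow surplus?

County property tax = $1,473.42 × 2 = $2,946.84
Earthquake insurance = $1,278.72
Annual escrow total = $2,946.84 + $1,278.72 = $4,225.56
Per month = $4,225.56 ÷ 12 = $352.13
Cushion = 2 × $352.13 = $704.26
Surplus = $940.53 − $704.26 = $236.27

$236.27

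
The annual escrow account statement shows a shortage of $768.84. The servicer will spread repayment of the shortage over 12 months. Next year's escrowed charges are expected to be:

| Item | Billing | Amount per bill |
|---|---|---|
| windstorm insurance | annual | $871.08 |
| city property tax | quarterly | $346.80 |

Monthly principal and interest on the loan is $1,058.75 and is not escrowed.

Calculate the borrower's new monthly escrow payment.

Windstorm insurance: $871.08/yr
City property tax: $346.80 × 4 = $1,387.20/yr
Yearly total = $2,258.28
Monthly = $2,258.28 ÷ 12 = $188.19
Monthly shortage recovery: $768.84 / 12 = $64.07
New monthly escrow = $188.19 + $64.07 = $252.26

$252.26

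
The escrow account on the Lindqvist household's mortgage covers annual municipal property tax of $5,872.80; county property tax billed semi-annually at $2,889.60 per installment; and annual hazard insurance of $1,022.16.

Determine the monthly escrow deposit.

$1,056.18

Municipal property tax — $5,872.80
County property tax — $2,889.60 × 2 = $5,779.20
Hazard insurance — $1,022.16
Annual escrow total = $12,674.16
Monthly = $12,674.16 ÷ 12 = $1,056.18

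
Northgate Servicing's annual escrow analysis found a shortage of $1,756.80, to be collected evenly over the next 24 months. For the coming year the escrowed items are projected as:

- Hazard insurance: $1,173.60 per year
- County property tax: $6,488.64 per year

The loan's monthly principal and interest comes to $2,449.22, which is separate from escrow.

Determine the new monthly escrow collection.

Hazard insurance — $1,173.60 per year
County property tax — $6,488.64 per year
Combined annual = $1,173.60 + $6,488.64 = $7,662.24
Base monthly escrow = $7,662.24 ÷ 12 = $638.52
Shortage per month = $1,756.80 ÷ 24 = $73.20
New monthly escrow = $638.52 + $73.20 = $711.72

$711.72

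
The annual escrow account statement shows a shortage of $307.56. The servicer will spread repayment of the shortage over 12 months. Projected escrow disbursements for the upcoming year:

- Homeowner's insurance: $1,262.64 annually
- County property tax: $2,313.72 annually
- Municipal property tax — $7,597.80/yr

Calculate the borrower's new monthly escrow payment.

Homeowner's insurance = $1,262.64/yr
County property tax = $2,313.72/yr
Municipal property tax = $7,597.80/yr
Annual escrow total = $1,262.64 + $2,313.72 + $7,597.80 = $11,174.16
Monthly escrow = $11,174.16 ÷ 12 = $931.18
Monthly shortage recovery: $307.56 ÷ 12 = $25.63
Adjusted monthly = $931.18 + $25.63 = $956.81

$956.81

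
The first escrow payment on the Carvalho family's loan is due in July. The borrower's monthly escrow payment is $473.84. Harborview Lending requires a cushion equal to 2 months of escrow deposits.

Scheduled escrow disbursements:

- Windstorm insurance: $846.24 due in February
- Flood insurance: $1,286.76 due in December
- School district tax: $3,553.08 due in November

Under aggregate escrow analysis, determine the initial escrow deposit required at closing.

Cushion = 2 × $473.84 = $947.68
Trial balance (start $0, +$473.84 each month, − disbursements):
  Jul: +$473.84 → $473.84
  Aug: +$473.84 → $947.68
  Sep: +$473.84 → $1,421.52
  Oct: +$473.84 → $1,895.36
  Nov: +$473.84 − $3,553.08 → -$1,183.88
  Dec: +$473.84 − $1,286.76 → -$1,996.80
  Jan: +$473.84 → -$1,522.96
  Feb: +$473.84 − $846.24 → -$1,895.36
  Mar: +$473.84 → -$1,421.52
  Apr: +$473.84 → -$947.68
  May: +$473.84 → -$473.84
  Jun: +$473.84 → $0.00
Lowest trial balance = -$1,996.80 (Dec)
Initial deposit = cushion − low point = $947.68 − (-$1,996.80) = $2,944.48

$2,944.48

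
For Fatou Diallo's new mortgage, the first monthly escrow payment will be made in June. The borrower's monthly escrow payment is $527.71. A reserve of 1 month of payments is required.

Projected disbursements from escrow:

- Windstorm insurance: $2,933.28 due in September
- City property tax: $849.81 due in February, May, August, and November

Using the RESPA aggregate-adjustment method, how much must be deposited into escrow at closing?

Cushion = 1 × $527.71 = $527.71
Trial balance (start $0, +$527.71 each month, − disbursements):
  Jun: +$527.71 → $527.71
  Jul: +$527.71 → $1,055.42
  Aug: +$527.71 − $849.81 → $733.32
  Sep: +$527.71 − $2,933.28 → -$1,672.25
  Oct: +$527.71 → -$1,144.54
  Nov: +$527.71 − $849.81 → -$1,466.64
  Dec: +$527.71 → -$938.93
  Jan: +$527.71 → -$411.22
  Feb: +$527.71 − $849.81 → -$733.32
  Mar: +$527.71 → -$205.61
  Apr: +$527.71 → $322.10
  May: +$527.71 − $849.81 → $0.00
Lowest trial balance = -$1,672.25 (Sep)
Initial deposit = cushion − low point = $527.71 − (-$1,672.25) = $2,199.96

$2,199.96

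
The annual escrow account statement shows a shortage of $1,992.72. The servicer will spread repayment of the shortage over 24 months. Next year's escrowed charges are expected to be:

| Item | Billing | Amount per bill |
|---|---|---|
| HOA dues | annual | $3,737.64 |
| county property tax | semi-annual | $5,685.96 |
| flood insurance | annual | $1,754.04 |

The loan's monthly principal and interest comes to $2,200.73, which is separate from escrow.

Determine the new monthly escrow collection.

HOA dues: $3,737.64 annually
County property tax: $5,685.96 × 2 = $11,371.92 annually
Flood insurance: $1,754.04 annually
Annual escrow total = $3,737.64 + $11,371.92 + $1,754.04 = $16,863.60
Monthly escrow = $16,863.60 ÷ 12 = $1,405.30
Shortage per month = $1,992.72 / 24 = $83.03
Adjusted monthly = $1,405.30 + $83.03 = $1,488.33

$1,488.33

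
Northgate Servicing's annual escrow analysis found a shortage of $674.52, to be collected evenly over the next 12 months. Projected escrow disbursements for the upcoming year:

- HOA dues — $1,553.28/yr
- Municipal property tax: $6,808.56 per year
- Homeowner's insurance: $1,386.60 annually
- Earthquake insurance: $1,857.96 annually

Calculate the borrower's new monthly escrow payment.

HOA dues: $1,553.28 per year
Municipal property tax: $6,808.56 per year
Homeowner's insurance: $1,386.60 per year
Earthquake insurance: $1,857.96 per year
Combined annual = $11,606.40
Monthly = $11,606.40 ÷ 12 = $967.20
Monthly shortage recovery: $674.52 / 12 = $56.21
New monthly escrow = $967.20 + $56.21 = $1,023.41

$1,023.41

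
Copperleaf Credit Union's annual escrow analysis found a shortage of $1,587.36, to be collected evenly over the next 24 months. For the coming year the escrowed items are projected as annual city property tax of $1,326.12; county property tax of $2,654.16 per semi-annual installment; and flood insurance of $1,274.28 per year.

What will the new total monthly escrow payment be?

$725.20

City property tax: $1,326.12/yr
County property tax: $2,654.16 × 2 = $5,308.32/yr
Flood insurance: $1,274.28/yr
Yearly total = $1,326.12 + $5,308.32 + $1,274.28 = $7,908.72
Base monthly escrow = $7,908.72 ÷ 12 = $659.06
Monthly shortage recovery: $1,587.36 / 24 = $66.14
Adjusted monthly = $659.06 + $66.14 = $725.20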